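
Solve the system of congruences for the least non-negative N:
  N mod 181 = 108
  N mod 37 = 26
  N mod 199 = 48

The moduli are pairwise coprime; M = 181·37·199 = 1332703.
M/181 = 7363; 7363 ≡ 123 (mod 181); 123·78 ≡ 1, so inverse 78.
M/37 = 36019; 36019 ≡ 18 (mod 37); 18·35 ≡ 1, so inverse 35.
M/199 = 6697; 6697 ≡ 130 (mod 199); 130·124 ≡ 1, so inverse 124.
N ≡ 108·7363·78 + 26·36019·35 + 48·6697·124 = 134663746.
134663746 mod 1332703 = 60743.

60743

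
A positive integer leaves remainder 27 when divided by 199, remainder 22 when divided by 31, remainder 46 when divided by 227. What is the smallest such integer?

537128

Combine the congruences pairwise.
From n ≡ 27 (mod 199) write n = 27 + 199t. Substituting into n ≡ 22 (mod 31) gives 199t ≡ 26 (mod 31), and since 13⁻¹ ≡ 12 (mod 31), t ≡ 2. Hence n ≡ 27 + 199·2 = 425 (mod 6169).
From n ≡ 425 (mod 6169) write n = 425 + 6169t. Substituting into n ≡ 46 (mod 227) gives 6169t ≡ 75 (mod 227), and since 40⁻¹ ≡ 210 (mod 227), t ≡ 87. Hence n ≡ 425 + 6169·87 = 537128 (mod 1400363).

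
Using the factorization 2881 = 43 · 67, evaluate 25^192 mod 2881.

2854

Mod 43: 25 ≡ 25; by Fermat, exponent reduces to 192 mod 42 = 24; 25^24 ≡ 16 (mod 43).
Mod 67: 25 ≡ 25; by Fermat, exponent reduces to 192 mod 66 = 60; 25^60 ≡ 40 (mod 67).
Combine by CRT: x ≡ 16 (mod 43), x ≡ 40 (mod 67) ⇒ x ≡ 2854 (mod 2881).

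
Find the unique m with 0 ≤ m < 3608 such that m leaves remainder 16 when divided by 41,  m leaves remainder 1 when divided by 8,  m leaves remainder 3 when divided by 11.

1697

The moduli are pairwise coprime; N = 41·8·11 = 3608.
N/41 = 88; 88 ≡ 6 (mod 41); 6·7 ≡ 1, so inverse 7.
N/8 = 451; 451 ≡ 3 (mod 8); 3·3 ≡ 1, so inverse 3.
N/11 = 328; 328 ≡ 9 (mod 11); 9·5 ≡ 1, so inverse 5.
m ≡ 16·88·7 + 1·451·3 + 3·328·5 = 16129.
16129 mod 3608 = 1697.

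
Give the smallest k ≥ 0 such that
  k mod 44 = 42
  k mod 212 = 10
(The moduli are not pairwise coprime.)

1494

Combine the congruences pairwise.
gcd(44, 212) = 4 and 4 | (10 − 42), so the pair is consistent; merging gives k ≡ 1494 (mod 2332), where 2332 = lcm(44, 212).
The solution is unique modulo lcm(44, 212) = 2332.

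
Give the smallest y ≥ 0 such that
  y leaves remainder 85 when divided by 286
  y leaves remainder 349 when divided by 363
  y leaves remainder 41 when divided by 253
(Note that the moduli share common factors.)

96181

gcd(286, 363) = 11 and 11 | (349 − 85), so the pair is consistent; merging gives y ≡ 1801 (mod 9438), where 9438 = lcm(286, 363).
gcd(9438, 253) = 11 and 11 | (41 − 1801), so the pair is consistent; merging gives y ≡ 96181 (mod 217074), where 217074 = lcm(9438, 253).
The solution is unique modulo lcm(286, 363, 253) = 217074.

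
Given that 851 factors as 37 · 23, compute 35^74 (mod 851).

744

Mod 37: 35 ≡ 35; by Fermat, exponent reduces to 74 mod 36 = 2; 35^2 ≡ 4 (mod 37).
Mod 23: 35 ≡ 12; by Fermat, exponent reduces to 74 mod 22 = 8; 12^8 ≡ 8 (mod 23).
Combine by CRT: x ≡ 4 (mod 37), x ≡ 8 (mod 23) ⇒ x ≡ 744 (mod 851).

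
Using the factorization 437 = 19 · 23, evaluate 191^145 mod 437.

Mod 19: 191 ≡ 1; by Fermat, exponent reduces to 145 mod 18 = 1; 1^1 ≡ 1 (mod 19).
Mod 23: 191 ≡ 7; by Fermat, exponent reduces to 145 mod 22 = 13; 7^13 ≡ 20 (mod 23).
Combine by CRT: x ≡ 1 (mod 19), x ≡ 20 (mod 23) ⇒ x ≡ 20 (mod 437).

20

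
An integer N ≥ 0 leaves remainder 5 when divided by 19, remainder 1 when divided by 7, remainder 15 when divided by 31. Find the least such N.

2836

The moduli are pairwise coprime; M = 19·7·31 = 4123.
M/19 = 217; 217 ≡ 8 (mod 19); 8·12 ≡ 1, so inverse 12.
M/7 = 589; 589 ≡ 1 (mod 7), inverse 1.
M/31 = 133; 133 ≡ 9 (mod 31); 9·7 ≡ 1, so inverse 7.
N ≡ 5·217·12 + 1·589·1 + 15·133·7 = 27574.
27574 mod 4123 = 2836.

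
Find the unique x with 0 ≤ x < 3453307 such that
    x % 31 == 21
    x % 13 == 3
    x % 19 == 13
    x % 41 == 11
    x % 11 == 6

The moduli are pairwise coprime; N = 31·13·19·41·11 = 3453307.
N/31 = 111397; 111397 ≡ 14 (mod 31); 14·20 ≡ 1, so inverse 20.
N/13 = 265639; 265639 ≡ 10 (mod 13); 10·4 ≡ 1, so inverse 4.
N/19 = 181753; 181753 ≡ 18 (mod 19); 18·18 ≡ 1, so inverse 18.
N/41 = 84227; 84227 ≡ 13 (mod 41); 13·19 ≡ 1, so inverse 19.
N/11 = 313937; 313937 ≡ 8 (mod 11); 8·7 ≡ 1, so inverse 7.
x ≡ 21·111397·20 + 3·265639·4 + 13·181753·18 + 11·84227·19 + 6·313937·7 = 123293407.
123293407 mod 3453307 = 2427662.

2427662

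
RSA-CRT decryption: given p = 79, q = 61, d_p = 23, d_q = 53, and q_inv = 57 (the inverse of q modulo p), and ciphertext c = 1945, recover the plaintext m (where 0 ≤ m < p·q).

3982

m₁ = c^(d_p) mod p: c ≡ 49 (mod 79), and 49^23 mod 79 = 32.
m₂ = c^(d_q) mod q: c ≡ 54 (mod 61), and 54^53 mod 61 = 17.
h = q_inv·(m₁ − m₂) mod p = 57·(32 − 17) mod 79 = 65.
m = m₂ + h·q = 17 + 65·61 = 3982.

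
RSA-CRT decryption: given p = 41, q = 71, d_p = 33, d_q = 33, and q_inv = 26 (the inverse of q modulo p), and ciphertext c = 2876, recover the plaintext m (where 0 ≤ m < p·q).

714

m₁ = c^(d_p) mod p: c ≡ 6 (mod 41), and 6^33 mod 41 = 17.
m₂ = c^(d_q) mod q: c ≡ 36 (mod 71), and 36^33 mod 71 = 4.
h = q_inv·(m₁ − m₂) mod p = 26·(17 − 4) mod 41 = 10.
m = m₂ + h·q = 4 + 10·71 = 714.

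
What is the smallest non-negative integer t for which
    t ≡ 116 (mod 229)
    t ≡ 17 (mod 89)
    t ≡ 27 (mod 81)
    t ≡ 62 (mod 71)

111773871

The moduli are pairwise coprime; N = 229·89·81·71 = 117211131.
N/229 = 511839; 511839 ≡ 24 (mod 229); 24·105 ≡ 1, so inverse 105.
N/89 = 1316979; 1316979 ≡ 46 (mod 89); 46·60 ≡ 1, so inverse 60.
N/81 = 1447051; 1447051 ≡ 67 (mod 81); 67·52 ≡ 1, so inverse 52.
N/71 = 1650861; 1650861 ≡ 40 (mod 71); 40·16 ≡ 1, so inverse 16.
t ≡ 116·511839·105 + 17·1316979·60 + 27·1447051·52 + 62·1650861·16 = 11246831316.
11246831316 mod 117211131 = 111773871.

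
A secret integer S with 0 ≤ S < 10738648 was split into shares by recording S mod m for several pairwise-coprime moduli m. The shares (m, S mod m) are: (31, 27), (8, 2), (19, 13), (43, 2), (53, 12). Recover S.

1652234

The moduli are pairwise coprime; N = 31·8·19·43·53 = 10738648.
N/31 = 346408; 346408 ≡ 14 (mod 31); 14·20 ≡ 1, so inverse 20.
N/8 = 1342331; 1342331 ≡ 3 (mod 8); 3·3 ≡ 1, so inverse 3.
N/19 = 565192; 565192 ≡ 18 (mod 19); 18·18 ≡ 1, so inverse 18.
N/43 = 249736; 249736 ≡ 35 (mod 43); 35·16 ≡ 1, so inverse 16.
N/53 = 202616; 202616 ≡ 50 (mod 53); 50·35 ≡ 1, so inverse 35.
S ≡ 27·346408·20 + 2·1342331·3 + 13·565192·18 + 2·249736·16 + 12·202616·35 = 420459506.
420459506 mod 10738648 = 1652234.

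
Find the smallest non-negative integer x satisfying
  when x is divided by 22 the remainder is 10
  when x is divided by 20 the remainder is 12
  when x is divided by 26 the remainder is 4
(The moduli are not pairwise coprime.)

472

gcd(22, 20) = 2 and 2 | (12 − 10), so the pair is consistent; merging gives x ≡ 32 (mod 220), where 220 = lcm(22, 20).
gcd(220, 26) = 2 and 2 | (4 − 32), so the pair is consistent; merging gives x ≡ 472 (mod 2860), where 2860 = lcm(220, 26).
The solution is unique modulo lcm(22, 20, 26) = 2860.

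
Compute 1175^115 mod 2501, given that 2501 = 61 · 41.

Mod 61: 1175 ≡ 16; by Fermat, exponent reduces to 115 mod 60 = 55; 16^55 ≡ 13 (mod 61).
Mod 41: 1175 ≡ 27; by Fermat, exponent reduces to 115 mod 40 = 35; 27^35 ≡ 3 (mod 41).
Combine by CRT: x ≡ 13 (mod 61), x ≡ 3 (mod 41) ⇒ x ≡ 1233 (mod 2501).

1233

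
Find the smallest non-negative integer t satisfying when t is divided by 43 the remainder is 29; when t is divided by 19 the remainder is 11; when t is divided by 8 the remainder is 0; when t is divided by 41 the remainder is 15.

The moduli are pairwise coprime; N = 43·19·8·41 = 267976.
N/43 = 6232; 6232 ≡ 40 (mod 43); 40·14 ≡ 1, so inverse 14.
N/19 = 14104; 14104 ≡ 6 (mod 19); 6·16 ≡ 1, so inverse 16.
N/8 = 33497; 33497 ≡ 1 (mod 8), inverse 1.
N/41 = 6536; 6536 ≡ 17 (mod 41); 17·29 ≡ 1, so inverse 29.
t ≡ 29·6232·14 + 11·14104·16 + 0·33497·1 + 15·6536·29 = 7855656.
7855656 mod 267976 = 84352.

84352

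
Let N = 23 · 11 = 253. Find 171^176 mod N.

93

Mod 23: 171 ≡ 10; since 22 | 176, by Fermat 10^176 ≡ 1 (mod 23).
Mod 11: 171 ≡ 6; by Fermat, exponent reduces to 176 mod 10 = 6; 6^6 ≡ 5 (mod 11).
Combine by CRT: x ≡ 1 (mod 23), x ≡ 5 (mod 11) ⇒ x ≡ 93 (mod 253).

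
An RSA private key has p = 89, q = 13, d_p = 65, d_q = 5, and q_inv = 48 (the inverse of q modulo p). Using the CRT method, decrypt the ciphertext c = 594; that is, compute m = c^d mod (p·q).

m₁ = c^(d_p) mod p: c ≡ 60 (mod 89), and 60^65 mod 89 = 51.
m₂ = c^(d_q) mod q: c ≡ 9 (mod 13), and 9^5 mod 13 = 3.
h = q_inv·(m₁ − m₂) mod p = 48·(51 − 3) mod 89 = 79.
m = m₂ + h·q = 3 + 79·13 = 1030.

1030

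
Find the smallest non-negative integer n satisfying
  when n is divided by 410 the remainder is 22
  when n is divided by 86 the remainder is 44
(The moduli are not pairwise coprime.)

11912

gcd(410, 86) = 2 and 2 | (44 − 22), so the pair is consistent; merging gives n ≡ 11912 (mod 17630), where 17630 = lcm(410, 86).
The solution is unique modulo lcm(410, 86) = 17630.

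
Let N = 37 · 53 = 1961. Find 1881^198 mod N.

Mod 37: 1881 ≡ 31; by Fermat, exponent reduces to 198 mod 36 = 18; 31^18 ≡ 36 (mod 37).
Mod 53: 1881 ≡ 26; by Fermat, exponent reduces to 198 mod 52 = 42; 26^42 ≡ 17 (mod 53).
Combine by CRT: x ≡ 36 (mod 37), x ≡ 17 (mod 53) ⇒ x ≡ 1183 (mod 1961).

1183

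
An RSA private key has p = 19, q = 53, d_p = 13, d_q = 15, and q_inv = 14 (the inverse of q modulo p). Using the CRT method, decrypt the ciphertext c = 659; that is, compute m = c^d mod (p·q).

m₁ = c^(d_p) mod p: c ≡ 13 (mod 19), and 13^13 mod 19 = 15.
m₂ = c^(d_q) mod q: c ≡ 23 (mod 53), and 23^15 mod 53 = 30.
h = q_inv·(m₁ − m₂) mod p = 14·(15 − 30) mod 19 = 18.
m = m₂ + h·q = 30 + 18·53 = 984.

984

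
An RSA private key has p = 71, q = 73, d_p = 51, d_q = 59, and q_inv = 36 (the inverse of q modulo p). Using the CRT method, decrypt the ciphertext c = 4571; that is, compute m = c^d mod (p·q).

m₁ = c^(d_p) mod p: c ≡ 27 (mod 71), and 27^51 mod 71 = 18.
m₂ = c^(d_q) mod q: c ≡ 45 (mod 73), and 45^59 mod 73 = 42.
h = q_inv·(m₁ − m₂) mod p = 36·(18 − 42) mod 71 = 59.
m = m₂ + h·q = 42 + 59·73 = 4349.

4349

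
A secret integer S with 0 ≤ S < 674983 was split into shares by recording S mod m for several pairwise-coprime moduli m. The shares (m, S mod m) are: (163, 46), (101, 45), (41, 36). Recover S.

The moduli are pairwise coprime; N = 163·101·41 = 674983.
N/163 = 4141; 4141 ≡ 66 (mod 163); 66·42 ≡ 1, so inverse 42.
N/101 = 6683; 6683 ≡ 17 (mod 101); 17·6 ≡ 1, so inverse 6.
N/41 = 16463; 16463 ≡ 22 (mod 41); 22·28 ≡ 1, so inverse 28.
S ≡ 46·4141·42 + 45·6683·6 + 36·16463·28 = 26399526.
26399526 mod 674983 = 75189.

75189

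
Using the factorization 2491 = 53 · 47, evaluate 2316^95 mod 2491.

Mod 53: 2316 ≡ 37; by Fermat, exponent reduces to 95 mod 52 = 43; 37^43 ≡ 25 (mod 53).
Mod 47: 2316 ≡ 13; by Fermat, exponent reduces to 95 mod 46 = 3; 13^3 ≡ 35 (mod 47).
Combine by CRT: x ≡ 25 (mod 53), x ≡ 35 (mod 47) ⇒ x ≡ 1774 (mod 2491).

1774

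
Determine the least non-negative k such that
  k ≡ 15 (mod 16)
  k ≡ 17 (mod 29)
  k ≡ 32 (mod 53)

191

The moduli are pairwise coprime; N = 16·29·53 = 24592.
N/16 = 1537; 1537 ≡ 1 (mod 16), inverse 1.
N/29 = 848; 848 ≡ 7 (mod 29); 7·25 ≡ 1, so inverse 25.
N/53 = 464; 464 ≡ 40 (mod 53); 40·4 ≡ 1, so inverse 4.
k ≡ 15·1537·1 + 17·848·25 + 32·464·4 = 442847.
442847 mod 24592 = 191.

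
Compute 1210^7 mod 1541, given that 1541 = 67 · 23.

1376

Mod 67: 1210 ≡ 4; 4^7 ≡ 36 (mod 67).
Mod 23: 1210 ≡ 14; 14^7 ≡ 19 (mod 23).
Combine by CRT: x ≡ 36 (mod 67), x ≡ 19 (mod 23) ⇒ x ≡ 1376 (mod 1541).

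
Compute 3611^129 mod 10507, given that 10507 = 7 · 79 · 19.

552

Mod 7: 3611 ≡ 6; by Fermat, exponent reduces to 129 mod 6 = 3; 6^3 ≡ 6 (mod 7).
Mod 79: 3611 ≡ 56; by Fermat, exponent reduces to 129 mod 78 = 51; 56^51 ≡ 78 (mod 79).
Mod 19: 3611 ≡ 1; by Fermat, exponent reduces to 129 mod 18 = 3; 1^3 ≡ 1 (mod 19).
Combine by CRT: x ≡ 6 (mod 7), x ≡ 78 (mod 79), x ≡ 1 (mod 19) ⇒ x ≡ 552 (mod 10507).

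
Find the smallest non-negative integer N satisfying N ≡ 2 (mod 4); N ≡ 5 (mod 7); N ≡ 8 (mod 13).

138

The moduli are pairwise coprime; M = 4·7·13 = 364.
M/4 = 91; 91 ≡ 3 (mod 4); 3·3 ≡ 1, so inverse 3.
M/7 = 52; 52 ≡ 3 (mod 7); 3·5 ≡ 1, so inverse 5.
M/13 = 28; 28 ≡ 2 (mod 13); 2·7 ≡ 1, so inverse 7.
N ≡ 2·91·3 + 5·52·5 + 8·28·7 = 3414.
3414 mod 364 = 138.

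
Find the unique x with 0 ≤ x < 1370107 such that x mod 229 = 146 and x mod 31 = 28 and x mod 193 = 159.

131592

The moduli are pairwise coprime; N = 229·31·193 = 1370107.
N/229 = 5983; 5983 ≡ 29 (mod 229); 29·79 ≡ 1, so inverse 79.
N/31 = 44197; 44197 ≡ 22 (mod 31); 22·24 ≡ 1, so inverse 24.
N/193 = 7099; 7099 ≡ 151 (mod 193); 151·170 ≡ 1, so inverse 170.
x ≡ 146·5983·79 + 28·44197·24 + 159·7099·170 = 290594276.
290594276 mod 1370107 = 131592.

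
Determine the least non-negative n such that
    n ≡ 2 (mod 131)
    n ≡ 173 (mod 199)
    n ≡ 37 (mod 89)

1665405

The moduli are pairwise coprime; M = 131·199·89 = 2320141.
M/131 = 17711; 17711 ≡ 26 (mod 131); 26·126 ≡ 1, so inverse 126.
M/199 = 11659; 11659 ≡ 117 (mod 199); 117·182 ≡ 1, so inverse 182.
M/89 = 26069; 26069 ≡ 81 (mod 89); 81·11 ≡ 1, so inverse 11.
n ≡ 2·17711·126 + 173·11659·182 + 37·26069·11 = 382168529.
382168529 mod 2320141 = 1665405.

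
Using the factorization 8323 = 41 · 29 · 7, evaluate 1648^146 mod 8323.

Mod 41: 1648 ≡ 8; by Fermat, exponent reduces to 146 mod 40 = 26; 8^26 ≡ 31 (mod 41).
Mod 29: 1648 ≡ 24; by Fermat, exponent reduces to 146 mod 28 = 6; 24^6 ≡ 23 (mod 29).
Mod 7: 1648 ≡ 3; by Fermat, exponent reduces to 146 mod 6 = 2; 3^2 ≡ 2 (mod 7).
Combine by CRT: x ≡ 31 (mod 41), x ≡ 23 (mod 29), x ≡ 2 (mod 7) ⇒ x ≡ 7534 (mod 8323).

7534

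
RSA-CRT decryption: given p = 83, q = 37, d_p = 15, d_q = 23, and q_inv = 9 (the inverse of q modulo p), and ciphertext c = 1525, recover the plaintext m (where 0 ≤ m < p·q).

m₁ = c^(d_p) mod p: c ≡ 31 (mod 83), and 31^15 mod 83 = 26.
m₂ = c^(d_q) mod q: c ≡ 8 (mod 37), and 8^23 mod 37 = 14.
h = q_inv·(m₁ − m₂) mod p = 9·(26 − 14) mod 83 = 25.
m = m₂ + h·q = 14 + 25·37 = 939.

939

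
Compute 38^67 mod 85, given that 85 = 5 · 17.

Mod 5: 38 ≡ 3; by Fermat, exponent reduces to 67 mod 4 = 3; 3^3 ≡ 2 (mod 5).
Mod 17: 38 ≡ 4; by Fermat, exponent reduces to 67 mod 16 = 3; 4^3 ≡ 13 (mod 17).
Combine by CRT: x ≡ 2 (mod 5), x ≡ 13 (mod 17) ⇒ x ≡ 47 (mod 85).

47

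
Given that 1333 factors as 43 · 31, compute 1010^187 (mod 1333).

133

Mod 43: 1010 ≡ 21; by Fermat, exponent reduces to 187 mod 42 = 19; 21^19 ≡ 4 (mod 43).
Mod 31: 1010 ≡ 18; by Fermat, exponent reduces to 187 mod 30 = 7; 18^7 ≡ 9 (mod 31).
Combine by CRT: x ≡ 4 (mod 43), x ≡ 9 (mod 31) ⇒ x ≡ 133 (mod 1333).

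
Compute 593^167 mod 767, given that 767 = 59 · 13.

Mod 59: 593 ≡ 3; by Fermat, exponent reduces to 167 mod 58 = 51; 3^51 ≡ 15 (mod 59).
Mod 13: 593 ≡ 8; by Fermat, exponent reduces to 167 mod 12 = 11; 8^11 ≡ 5 (mod 13).
Combine by CRT: x ≡ 15 (mod 59), x ≡ 5 (mod 13) ⇒ x ≡ 369 (mod 767).

369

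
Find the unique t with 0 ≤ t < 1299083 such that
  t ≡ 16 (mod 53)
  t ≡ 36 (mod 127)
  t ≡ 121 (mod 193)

The moduli are pairwise coprime; N = 53·127·193 = 1299083.
N/53 = 24511; 24511 ≡ 25 (mod 53); 25·17 ≡ 1, so inverse 17.
N/127 = 10229; 10229 ≡ 69 (mod 127); 69·81 ≡ 1, so inverse 81.
N/193 = 6731; 6731 ≡ 169 (mod 193); 169·8 ≡ 1, so inverse 8.
t ≡ 16·24511·17 + 36·10229·81 + 121·6731·8 = 43010364.
43010364 mod 1299083 = 140625.

140625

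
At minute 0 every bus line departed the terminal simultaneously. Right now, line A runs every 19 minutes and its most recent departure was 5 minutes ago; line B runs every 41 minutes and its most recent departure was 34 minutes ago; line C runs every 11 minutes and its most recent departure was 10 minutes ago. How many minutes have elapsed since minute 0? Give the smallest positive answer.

1715

From t ≡ 5 (mod 19) write t = 5 + 19s. Substituting into t ≡ 34 (mod 41) gives 19s ≡ 29 (mod 41), and since 19⁻¹ ≡ 13 (mod 41), s ≡ 8. Hence t ≡ 5 + 19·8 = 157 (mod 779).
From t ≡ 157 (mod 779) write t = 157 + 779s. Substituting into t ≡ 10 (mod 11) gives 779s ≡ 7 (mod 11), and since 9⁻¹ ≡ 5 (mod 11), s ≡ 2. Hence t ≡ 157 + 779·2 = 1715 (mod 8569).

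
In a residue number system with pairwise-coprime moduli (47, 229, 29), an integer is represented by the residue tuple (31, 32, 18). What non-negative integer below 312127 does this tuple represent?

184835

The moduli are pairwise coprime; N = 47·229·29 = 312127.
N/47 = 6641; 6641 ≡ 14 (mod 47); 14·37 ≡ 1, so inverse 37.
N/229 = 1363; 1363 ≡ 218 (mod 229); 218·104 ≡ 1, so inverse 104.
N/29 = 10763; 10763 ≡ 4 (mod 29); 4·22 ≡ 1, so inverse 22.
x ≡ 31·6641·37 + 32·1363·104 + 18·10763·22 = 16415439.
16415439 mod 312127 = 184835.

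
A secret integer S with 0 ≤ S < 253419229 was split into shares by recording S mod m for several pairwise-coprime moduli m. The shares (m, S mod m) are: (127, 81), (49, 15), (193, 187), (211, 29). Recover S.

88922814

The moduli are pairwise coprime; N = 127·49·193·211 = 253419229.
N/127 = 1995427; 1995427 ≡ 3 (mod 127); 3·85 ≡ 1, so inverse 85.
N/49 = 5171821; 5171821 ≡ 18 (mod 49); 18·30 ≡ 1, so inverse 30.
N/193 = 1313053; 1313053 ≡ 74 (mod 193); 74·60 ≡ 1, so inverse 60.
N/211 = 1201039; 1201039 ≡ 27 (mod 211); 27·86 ≡ 1, so inverse 86.
S ≡ 81·1995427·85 + 15·5171821·30 + 187·1313053·60 + 29·1201039·86 = 33793680271.
33793680271 mod 253419229 = 88922814.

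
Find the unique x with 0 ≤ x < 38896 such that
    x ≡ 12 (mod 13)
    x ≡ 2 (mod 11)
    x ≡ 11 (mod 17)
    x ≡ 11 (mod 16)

The moduli are pairwise coprime; N = 13·11·17·16 = 38896.
N/13 = 2992; 2992 ≡ 2 (mod 13); 2·7 ≡ 1, so inverse 7.
N/11 = 3536; 3536 ≡ 5 (mod 11); 5·9 ≡ 1, so inverse 9.
N/17 = 2288; 2288 ≡ 10 (mod 17); 10·12 ≡ 1, so inverse 12.
N/16 = 2431; 2431 ≡ 15 (mod 16); 15·15 ≡ 1, so inverse 15.
x ≡ 12·2992·7 + 2·3536·9 + 11·2288·12 + 11·2431·15 = 1018107.
1018107 mod 38896 = 6811.

6811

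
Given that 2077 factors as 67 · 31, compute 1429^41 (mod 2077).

Mod 67: 1429 ≡ 22; 22^41 ≡ 40 (mod 67).
Mod 31: 1429 ≡ 3; by Fermat, exponent reduces to 41 mod 30 = 11; 3^11 ≡ 13 (mod 31).
Combine by CRT: x ≡ 40 (mod 67), x ≡ 13 (mod 31) ⇒ x ≡ 509 (mod 2077).

509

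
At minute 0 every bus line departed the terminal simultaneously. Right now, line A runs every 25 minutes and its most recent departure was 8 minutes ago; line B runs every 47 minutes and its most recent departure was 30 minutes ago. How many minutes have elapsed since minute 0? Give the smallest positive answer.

1158

From t ≡ 8 (mod 25) write t = 8 + 25s. Substituting into t ≡ 30 (mod 47) gives 25s ≡ 22 (mod 47), and since 25⁻¹ ≡ 32 (mod 47), s ≡ 46. Hence t ≡ 8 + 25·46 = 1158 (mod 1175).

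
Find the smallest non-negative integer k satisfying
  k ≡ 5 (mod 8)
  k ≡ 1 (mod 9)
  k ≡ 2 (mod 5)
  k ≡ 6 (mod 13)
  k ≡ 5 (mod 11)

Combine the congruences pairwise.
From k ≡ 5 (mod 8) write k = 5 + 8t. Substituting into k ≡ 1 (mod 9) gives 8t ≡ 5 (mod 9), and since 8⁻¹ ≡ 8 (mod 9), t ≡ 4. Hence k ≡ 5 + 8·4 = 37 (mod 72).
From k ≡ 37 (mod 72) write k = 37 + 72t. Substituting into k ≡ 2 (mod 5) gives 72t ≡ 0 (mod 5), and since 2⁻¹ ≡ 3 (mod 5), t ≡ 0. Hence k ≡ 37 + 72·0 = 37 (mod 360).
From k ≡ 37 (mod 360) write k = 37 + 360t. Substituting into k ≡ 6 (mod 13) gives 360t ≡ 8 (mod 13), and since 9⁻¹ ≡ 3 (mod 13), t ≡ 11. Hence k ≡ 37 + 360·11 = 3997 (mod 4680).
From k ≡ 3997 (mod 4680) write k = 3997 + 4680t. Substituting into k ≡ 5 (mod 11) gives 4680t ≡ 1 (mod 11), and since 5⁻¹ ≡ 9 (mod 11), t ≡ 9. Hence k ≡ 3997 + 4680·9 = 46117 (mod 51480).

46117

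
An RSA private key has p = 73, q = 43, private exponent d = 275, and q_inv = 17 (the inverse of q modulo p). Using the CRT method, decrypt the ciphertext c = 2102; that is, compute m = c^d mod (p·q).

d_p = d mod (p−1) = 275 mod 72 = 59; d_q = d mod (q−1) = 23.
m₁ = c^(d_p) mod p: c ≡ 58 (mod 73), and 58^59 mod 73 = 20.
m₂ = c^(d_q) mod q: c ≡ 38 (mod 43), and 38^23 mod 43 = 25.
h = q_inv·(m₁ − m₂) mod p = 17·(20 − 25) mod 73 = 61.
m = m₂ + h·q = 25 + 61·43 = 2648.

2648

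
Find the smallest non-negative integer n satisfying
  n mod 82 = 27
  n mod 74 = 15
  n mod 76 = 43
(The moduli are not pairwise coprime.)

gcd(82, 74) = 2 and 2 | (15 − 27), so the pair is consistent; merging gives n ≡ 1421 (mod 3034), where 3034 = lcm(82, 74).
gcd(3034, 76) = 2 and 2 | (43 − 1421), so the pair is consistent; merging gives n ≡ 83339 (mod 115292), where 115292 = lcm(3034, 76).
The solution is unique modulo lcm(82, 74, 76) = 115292.

83339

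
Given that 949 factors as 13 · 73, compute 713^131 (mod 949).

Mod 13: 713 ≡ 11; by Fermat, exponent reduces to 131 mod 12 = 11; 11^11 ≡ 6 (mod 13).
Mod 73: 713 ≡ 56; by Fermat, exponent reduces to 131 mod 72 = 59; 56^59 ≡ 43 (mod 73).
Combine by CRT: x ≡ 6 (mod 13), x ≡ 43 (mod 73) ⇒ x ≡ 773 (mod 949).

773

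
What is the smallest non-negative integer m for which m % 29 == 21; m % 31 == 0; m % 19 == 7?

5270

From m ≡ 21 (mod 29) write m = 21 + 29t. Substituting into m ≡ 0 (mod 31) gives 29t ≡ 10 (mod 31), and since 29⁻¹ ≡ 15 (mod 31), t ≡ 26. Hence m ≡ 21 + 29·26 = 775 (mod 899).
From m ≡ 775 (mod 899) write m = 775 + 899t. Substituting into m ≡ 7 (mod 19) gives 899t ≡ 11 (mod 19), and since 6⁻¹ ≡ 16 (mod 19), t ≡ 5. Hence m ≡ 775 + 899·5 = 5270 (mod 17081).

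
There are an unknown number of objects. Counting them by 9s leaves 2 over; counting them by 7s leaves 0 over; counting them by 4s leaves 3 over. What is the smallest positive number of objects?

The moduli are pairwise coprime; M = 9·7·4 = 252.
M/9 = 28; 28 ≡ 1 (mod 9), inverse 1.
M/7 = 36; 36 ≡ 1 (mod 7), inverse 1.
M/4 = 63; 63 ≡ 3 (mod 4); 3·3 ≡ 1, so inverse 3.
N ≡ 2·28·1 + 0·36·1 + 3·63·3 = 623.
623 mod 252 = 119.

119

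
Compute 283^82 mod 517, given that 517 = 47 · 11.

471

Mod 47: 283 ≡ 1; by Fermat, exponent reduces to 82 mod 46 = 36; 1^36 ≡ 1 (mod 47).
Mod 11: 283 ≡ 8; by Fermat, exponent reduces to 82 mod 10 = 2; 8^2 ≡ 9 (mod 11).
Combine by CRT: x ≡ 1 (mod 47), x ≡ 9 (mod 11) ⇒ x ≡ 471 (mod 517).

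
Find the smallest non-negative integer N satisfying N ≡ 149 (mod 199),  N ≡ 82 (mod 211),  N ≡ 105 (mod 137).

From N ≡ 149 (mod 199) write N = 149 + 199t. Substituting into N ≡ 82 (mod 211) gives 199t ≡ 144 (mod 211), and since 199⁻¹ ≡ 123 (mod 211), t ≡ 199. Hence N ≡ 149 + 199·199 = 39750 (mod 41989).
From N ≡ 39750 (mod 41989) write N = 39750 + 41989t. Substituting into N ≡ 105 (mod 137) gives 41989t ≡ 85 (mod 137), and since 67⁻¹ ≡ 45 (mod 137), t ≡ 126. Hence N ≡ 39750 + 41989·126 = 5330364 (mod 5752493).

5330364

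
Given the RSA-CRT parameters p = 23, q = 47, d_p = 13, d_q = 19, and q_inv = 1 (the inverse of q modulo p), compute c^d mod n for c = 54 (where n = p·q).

294

m₁ = c^(d_p) mod p: c ≡ 8 (mod 23), and 8^13 mod 23 = 18.
m₂ = c^(d_q) mod q: c ≡ 7 (mod 47), and 7^19 mod 47 = 12.
h = q_inv·(m₁ − m₂) mod p = 1·(18 − 12) mod 23 = 6.
m = m₂ + h·q = 12 + 6·47 = 294.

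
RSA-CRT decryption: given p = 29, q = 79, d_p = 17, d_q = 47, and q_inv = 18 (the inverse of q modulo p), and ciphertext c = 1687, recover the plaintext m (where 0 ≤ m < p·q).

m₁ = c^(d_p) mod p: c ≡ 5 (mod 29), and 5^17 mod 29 = 9.
m₂ = c^(d_q) mod q: c ≡ 28 (mod 79), and 28^47 mod 79 = 47.
h = q_inv·(m₁ − m₂) mod p = 18·(9 − 47) mod 29 = 12.
m = m₂ + h·q = 47 + 12·79 = 995.

995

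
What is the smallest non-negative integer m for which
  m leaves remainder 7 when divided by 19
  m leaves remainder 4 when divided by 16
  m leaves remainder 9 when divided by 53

7588

Combine the congruences pairwise.
From m ≡ 7 (mod 19) write m = 7 + 19t. Substituting into m ≡ 4 (mod 16) gives 19t ≡ 13 (mod 16), and since 3⁻¹ ≡ 11 (mod 16), t ≡ 15. Hence m ≡ 7 + 19·15 = 292 (mod 304).
From m ≡ 292 (mod 304) write m = 292 + 304t. Substituting into m ≡ 9 (mod 53) gives 304t ≡ 35 (mod 53), and since 39⁻¹ ≡ 34 (mod 53), t ≡ 24. Hence m ≡ 292 + 304·24 = 7588 (mod 16112).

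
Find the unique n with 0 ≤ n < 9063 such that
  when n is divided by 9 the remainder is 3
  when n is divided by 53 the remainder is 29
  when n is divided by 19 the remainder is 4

6654

From n ≡ 3 (mod 9) write n = 3 + 9t. Substituting into n ≡ 29 (mod 53) gives 9t ≡ 26 (mod 53), and since 9⁻¹ ≡ 6 (mod 53), t ≡ 50. Hence n ≡ 3 + 9·50 = 453 (mod 477).
From n ≡ 453 (mod 477) write n = 453 + 477t. Substituting into n ≡ 4 (mod 19) gives 477t ≡ 7 (mod 19), and since 2⁻¹ ≡ 10 (mod 19), t ≡ 13. Hence n ≡ 453 + 477·13 = 6654 (mod 9063).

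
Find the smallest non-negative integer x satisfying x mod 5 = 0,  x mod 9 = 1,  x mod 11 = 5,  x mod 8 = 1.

The moduli are pairwise coprime; N = 5·9·11·8 = 3960.
N/5 = 792; 792 ≡ 2 (mod 5); 2·3 ≡ 1, so inverse 3.
N/9 = 440; 440 ≡ 8 (mod 9); 8·8 ≡ 1, so inverse 8.
N/11 = 360; 360 ≡ 8 (mod 11); 8·7 ≡ 1, so inverse 7.
N/8 = 495; 495 ≡ 7 (mod 8); 7·7 ≡ 1, so inverse 7.
x ≡ 0·792·3 + 1·440·8 + 5·360·7 + 1·495·7 = 19585.
19585 mod 3960 = 3745.

3745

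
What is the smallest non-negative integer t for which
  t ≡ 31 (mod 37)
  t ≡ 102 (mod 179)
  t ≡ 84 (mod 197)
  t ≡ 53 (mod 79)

98666155

The moduli are pairwise coprime; N = 37·179·197·79 = 103073749.
N/37 = 2785777; 2785777 ≡ 10 (mod 37); 10·26 ≡ 1, so inverse 26.
N/179 = 575831; 575831 ≡ 167 (mod 179); 167·164 ≡ 1, so inverse 164.
N/197 = 523217; 523217 ≡ 182 (mod 197); 182·105 ≡ 1, so inverse 105.
N/79 = 1304731; 1304731 ≡ 46 (mod 79); 46·67 ≡ 1, so inverse 67.
t ≡ 31·2785777·26 + 102·575831·164 + 84·523217·105 + 53·1304731·67 = 21125710951.
21125710951 mod 103073749 = 98666155.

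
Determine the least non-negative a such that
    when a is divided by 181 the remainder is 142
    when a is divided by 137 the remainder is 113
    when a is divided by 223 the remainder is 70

From a ≡ 142 (mod 181) write a = 142 + 181t. Substituting into a ≡ 113 (mod 137) gives 181t ≡ 108 (mod 137), and since 44⁻¹ ≡ 109 (mod 137), t ≡ 127. Hence a ≡ 142 + 181·127 = 23129 (mod 24797).
From a ≡ 23129 (mod 24797) write a = 23129 + 24797t. Substituting into a ≡ 70 (mod 223) gives 24797t ≡ 133 (mod 223), and since 44⁻¹ ≡ 147 (mod 223), t ≡ 150. Hence a ≡ 23129 + 24797·150 = 3742679 (mod 5529731).

3742679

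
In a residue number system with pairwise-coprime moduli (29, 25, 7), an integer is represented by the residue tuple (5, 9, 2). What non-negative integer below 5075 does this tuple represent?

4384

From x ≡ 5 (mod 29) write x = 5 + 29t. Substituting into x ≡ 9 (mod 25) gives 29t ≡ 4 (mod 25), and since 4⁻¹ ≡ 19 (mod 25), t ≡ 1. Hence x ≡ 5 + 29·1 = 34 (mod 725).
From x ≡ 34 (mod 725) write x = 34 + 725t. Substituting into x ≡ 2 (mod 7) gives 725t ≡ 3 (mod 7), and since 4⁻¹ ≡ 2 (mod 7), t ≡ 6. Hence x ≡ 34 + 725·6 = 4384 (mod 5075).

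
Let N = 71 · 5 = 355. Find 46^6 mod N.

Mod 71: 46 ≡ 46; 46^6 ≡ 25 (mod 71).
Mod 5: 46 ≡ 1; by Fermat, exponent reduces to 6 mod 4 = 2; 1^2 ≡ 1 (mod 5).
Combine by CRT: x ≡ 25 (mod 71), x ≡ 1 (mod 5) ⇒ x ≡ 96 (mod 355).

96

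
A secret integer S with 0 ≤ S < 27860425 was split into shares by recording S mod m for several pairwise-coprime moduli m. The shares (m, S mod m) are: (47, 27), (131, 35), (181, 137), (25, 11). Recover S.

12847336

The moduli are pairwise coprime; N = 47·131·181·25 = 27860425.
N/47 = 592775; 592775 ≡ 11 (mod 47); 11·30 ≡ 1, so inverse 30.
N/131 = 212675; 212675 ≡ 62 (mod 131); 62·112 ≡ 1, so inverse 112.
N/181 = 153925; 153925 ≡ 75 (mod 181); 75·70 ≡ 1, so inverse 70.
N/25 = 1114417; 1114417 ≡ 17 (mod 25); 17·3 ≡ 1, so inverse 3.
S ≡ 27·592775·30 + 35·212675·112 + 137·153925·70 + 11·1114417·3 = 2826750261.
2826750261 mod 27860425 = 12847336.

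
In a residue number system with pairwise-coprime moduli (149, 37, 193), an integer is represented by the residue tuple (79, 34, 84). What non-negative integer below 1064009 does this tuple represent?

186329

The moduli are pairwise coprime; N = 149·37·193 = 1064009.
N/149 = 7141; 7141 ≡ 138 (mod 149); 138·27 ≡ 1, so inverse 27.
N/37 = 28757; 28757 ≡ 8 (mod 37); 8·14 ≡ 1, so inverse 14.
N/193 = 5513; 5513 ≡ 109 (mod 193); 109·85 ≡ 1, so inverse 85.
x ≡ 79·7141·27 + 34·28757·14 + 84·5513·85 = 68282905.
68282905 mod 1064009 = 186329.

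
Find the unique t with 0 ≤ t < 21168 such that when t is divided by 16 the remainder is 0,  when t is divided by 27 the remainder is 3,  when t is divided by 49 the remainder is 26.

5808

The moduli are pairwise coprime; N = 16·27·49 = 21168.
N/16 = 1323; 1323 ≡ 11 (mod 16); 11·3 ≡ 1, so inverse 3.
N/27 = 784; 784 ≡ 1 (mod 27), inverse 1.
N/49 = 432; 432 ≡ 40 (mod 49); 40·38 ≡ 1, so inverse 38.
t ≡ 0·1323·3 + 3·784·1 + 26·432·38 = 429168.
429168 mod 21168 = 5808.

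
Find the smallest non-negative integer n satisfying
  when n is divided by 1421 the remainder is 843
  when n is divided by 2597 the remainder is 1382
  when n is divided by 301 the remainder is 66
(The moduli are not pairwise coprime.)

gcd(1421, 2597) = 49 and 49 | (1382 − 843), so the pair is consistent; merging gives n ≡ 22158 (mod 75313), where 75313 = lcm(1421, 2597).
gcd(75313, 301) = 7 and 7 | (66 − 22158), so the pair is consistent; merging gives n ≡ 1679044 (mod 3238459), where 3238459 = lcm(75313, 301).
The solution is unique modulo lcm(1421, 2597, 301) = 3238459.

1679044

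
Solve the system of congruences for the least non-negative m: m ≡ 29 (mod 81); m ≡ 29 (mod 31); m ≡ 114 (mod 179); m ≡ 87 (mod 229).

From m ≡ 29 (mod 81) write m = 29 + 81t. Substituting into m ≡ 29 (mod 31) gives 81t ≡ 0 (mod 31), and since 19⁻¹ ≡ 18 (mod 31), t ≡ 0. Hence m ≡ 29 + 81·0 = 29 (mod 2511).
From m ≡ 29 (mod 2511) write m = 29 + 2511t. Substituting into m ≡ 114 (mod 179) gives 2511t ≡ 85 (mod 179), and since 5⁻¹ ≡ 36 (mod 179), t ≡ 17. Hence m ≡ 29 + 2511·17 = 42716 (mod 449469).
From m ≡ 42716 (mod 449469) write m = 42716 + 449469t. Substituting into m ≡ 87 (mod 229) gives 449469t ≡ 194 (mod 229), and since 171⁻¹ ≡ 75 (mod 229), t ≡ 123. Hence m ≡ 42716 + 449469·123 = 55327403 (mod 102928401).

55327403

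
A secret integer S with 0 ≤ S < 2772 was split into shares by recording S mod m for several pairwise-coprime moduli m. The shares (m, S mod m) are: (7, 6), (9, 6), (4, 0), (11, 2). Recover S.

2400

The moduli are pairwise coprime; N = 7·9·4·11 = 2772.
N/7 = 396; 396 ≡ 4 (mod 7); 4·2 ≡ 1, so inverse 2.
N/9 = 308; 308 ≡ 2 (mod 9); 2·5 ≡ 1, so inverse 5.
N/4 = 693; 693 ≡ 1 (mod 4), inverse 1.
N/11 = 252; 252 ≡ 10 (mod 11); 10·10 ≡ 1, so inverse 10.
S ≡ 6·396·2 + 6·308·5 + 0·693·1 + 2·252·10 = 19032.
19032 mod 2772 = 2400.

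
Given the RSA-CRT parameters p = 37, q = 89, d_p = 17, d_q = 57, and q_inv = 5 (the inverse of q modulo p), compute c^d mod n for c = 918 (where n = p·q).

95

m₁ = c^(d_p) mod p: c ≡ 30 (mod 37), and 30^17 mod 37 = 21.
m₂ = c^(d_q) mod q: c ≡ 28 (mod 89), and 28^57 mod 89 = 6.
h = q_inv·(m₁ − m₂) mod p = 5·(21 − 6) mod 37 = 1.
m = m₂ + h·q = 6 + 1·89 = 95.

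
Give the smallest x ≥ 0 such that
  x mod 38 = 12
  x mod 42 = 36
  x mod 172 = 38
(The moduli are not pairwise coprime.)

5370

gcd(38, 42) = 2 and 2 | (36 − 12), so the pair is consistent; merging gives x ≡ 582 (mod 798), where 798 = lcm(38, 42).
gcd(798, 172) = 2 and 2 | (38 − 582), so the pair is consistent; merging gives x ≡ 5370 (mod 68628), where 68628 = lcm(798, 172).
The solution is unique modulo lcm(38, 42, 172) = 68628.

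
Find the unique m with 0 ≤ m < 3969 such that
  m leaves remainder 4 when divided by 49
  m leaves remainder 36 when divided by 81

Combine the congruences pairwise.
From m ≡ 4 (mod 49) write m = 4 + 49t. Substituting into m ≡ 36 (mod 81) gives 49t ≡ 32 (mod 81), and since 49⁻¹ ≡ 43 (mod 81), t ≡ 80. Hence m ≡ 4 + 49·80 = 3924 (mod 3969).

3924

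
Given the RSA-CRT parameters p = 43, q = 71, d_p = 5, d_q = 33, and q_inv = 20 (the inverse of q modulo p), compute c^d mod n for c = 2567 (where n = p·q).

m₁ = c^(d_p) mod p: c ≡ 30 (mod 43), and 30^5 mod 43 = 12.
m₂ = c^(d_q) mod q: c ≡ 11 (mod 71), and 11^33 mod 71 = 44.
h = q_inv·(m₁ − m₂) mod p = 20·(12 − 44) mod 43 = 5.
m = m₂ + h·q = 44 + 5·71 = 399.

399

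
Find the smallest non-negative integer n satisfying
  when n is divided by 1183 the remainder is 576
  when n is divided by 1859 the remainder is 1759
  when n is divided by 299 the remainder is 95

262019

Combine the congruences pairwise.
gcd(1183, 1859) = 169 and 169 | (1759 − 576), so the pair is consistent; merging gives n ≡ 1759 (mod 13013), where 13013 = lcm(1183, 1859).
gcd(13013, 299) = 13 and 13 | (95 − 1759), so the pair is consistent; merging gives n ≡ 262019 (mod 299299), where 299299 = lcm(13013, 299).
The solution is unique modulo lcm(1183, 1859, 299) = 299299.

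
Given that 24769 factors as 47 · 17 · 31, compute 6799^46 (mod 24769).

9589

Mod 47: 6799 ≡ 31; since 46 | 46, by Fermat 31^46 ≡ 1 (mod 47).
Mod 17: 6799 ≡ 16; by Fermat, exponent reduces to 46 mod 16 = 14; 16^14 ≡ 1 (mod 17).
Mod 31: 6799 ≡ 10; by Fermat, exponent reduces to 46 mod 30 = 16; 10^16 ≡ 10 (mod 31).
Combine by CRT: x ≡ 1 (mod 47), x ≡ 1 (mod 17), x ≡ 10 (mod 31) ⇒ x ≡ 9589 (mod 24769).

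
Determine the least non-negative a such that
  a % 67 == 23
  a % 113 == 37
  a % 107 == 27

From a ≡ 23 (mod 67) write a = 23 + 67t. Substituting into a ≡ 37 (mod 113) gives 67t ≡ 14 (mod 113), and since 67⁻¹ ≡ 27 (mod 113), t ≡ 39. Hence a ≡ 23 + 67·39 = 2636 (mod 7571).
From a ≡ 2636 (mod 7571) write a = 2636 + 7571t. Substituting into a ≡ 27 (mod 107) gives 7571t ≡ 66 (mod 107), and since 81⁻¹ ≡ 37 (mod 107), t ≡ 88. Hence a ≡ 2636 + 7571·88 = 668884 (mod 810097).

668884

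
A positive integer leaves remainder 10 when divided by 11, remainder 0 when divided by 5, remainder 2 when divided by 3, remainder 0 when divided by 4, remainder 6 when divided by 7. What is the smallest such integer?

2540

Combine the congruences pairwise.
From N ≡ 10 (mod 11) write N = 10 + 11t. Substituting into N ≡ 0 (mod 5) gives 11t ≡ 0 (mod 5), and since 1⁻¹ ≡ 1 (mod 5), t ≡ 0. Hence N ≡ 10 + 11·0 = 10 (mod 55).
From N ≡ 10 (mod 55) write N = 10 + 55t. Substituting into N ≡ 2 (mod 3) gives 55t ≡ 1 (mod 3), and since 1⁻¹ ≡ 1 (mod 3), t ≡ 1. Hence N ≡ 10 + 55·1 = 65 (mod 165).
From N ≡ 65 (mod 165) write N = 65 + 165t. Substituting into N ≡ 0 (mod 4) gives 165t ≡ 3 (mod 4), and since 1⁻¹ ≡ 1 (mod 4), t ≡ 3. Hence N ≡ 65 + 165·3 = 560 (mod 660).
From N ≡ 560 (mod 660) write N = 560 + 660t. Substituting into N ≡ 6 (mod 7) gives 660t ≡ 6 (mod 7), and since 2⁻¹ ≡ 4 (mod 7), t ≡ 3. Hence N ≡ 560 + 660·3 = 2540 (mod 4620).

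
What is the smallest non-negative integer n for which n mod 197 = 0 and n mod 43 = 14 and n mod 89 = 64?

The moduli are pairwise coprime; M = 197·43·89 = 753919.
M/197 = 3827; 3827 ≡ 84 (mod 197); 84·129 ≡ 1, so inverse 129.
M/43 = 17533; 17533 ≡ 32 (mod 43); 32·39 ≡ 1, so inverse 39.
M/89 = 8471; 8471 ≡ 16 (mod 89); 16·39 ≡ 1, so inverse 39.
n ≡ 0·3827·129 + 14·17533·39 + 64·8471·39 = 30716634.
30716634 mod 753919 = 559874.

559874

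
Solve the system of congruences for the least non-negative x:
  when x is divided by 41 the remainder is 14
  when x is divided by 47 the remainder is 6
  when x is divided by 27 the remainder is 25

14200

The moduli are pairwise coprime; N = 41·47·27 = 52029.
N/41 = 1269; 1269 ≡ 39 (mod 41); 39·20 ≡ 1, so inverse 20.
N/47 = 1107; 1107 ≡ 26 (mod 47); 26·38 ≡ 1, so inverse 38.
N/27 = 1927; 1927 ≡ 10 (mod 27); 10·19 ≡ 1, so inverse 19.
x ≡ 14·1269·20 + 6·1107·38 + 25·1927·19 = 1523041.
1523041 mod 52029 = 14200.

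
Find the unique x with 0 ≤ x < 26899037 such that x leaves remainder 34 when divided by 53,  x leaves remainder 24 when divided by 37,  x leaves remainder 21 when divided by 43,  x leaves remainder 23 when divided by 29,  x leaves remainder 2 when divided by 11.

15839243

Combine the congruences pairwise.
From x ≡ 34 (mod 53) write x = 34 + 53t. Substituting into x ≡ 24 (mod 37) gives 53t ≡ 27 (mod 37), and since 16⁻¹ ≡ 7 (mod 37), t ≡ 4. Hence x ≡ 34 + 53·4 = 246 (mod 1961).
From x ≡ 246 (mod 1961) write x = 246 + 1961t. Substituting into x ≡ 21 (mod 43) gives 1961t ≡ 33 (mod 43), and since 26⁻¹ ≡ 5 (mod 43), t ≡ 36. Hence x ≡ 246 + 1961·36 = 70842 (mod 84323).
From x ≡ 70842 (mod 84323) write x = 70842 + 84323t. Substituting into x ≡ 23 (mod 29) gives 84323t ≡ 28 (mod 29), and since 20⁻¹ ≡ 16 (mod 29), t ≡ 13. Hence x ≡ 70842 + 84323·13 = 1167041 (mod 2445367).
From x ≡ 1167041 (mod 2445367) write x = 1167041 + 2445367t. Substituting into x ≡ 2 (mod 11) gives 2445367t ≡ 6 (mod 11), and since 1⁻¹ ≡ 1 (mod 11), t ≡ 6. Hence x ≡ 1167041 + 2445367·6 = 15839243 (mod 26899037).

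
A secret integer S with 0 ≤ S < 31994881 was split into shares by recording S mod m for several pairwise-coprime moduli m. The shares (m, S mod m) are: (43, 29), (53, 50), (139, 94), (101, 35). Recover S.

The moduli are pairwise coprime; N = 43·53·139·101 = 31994881.
N/43 = 744067; 744067 ≡ 38 (mod 43); 38·17 ≡ 1, so inverse 17.
N/53 = 603677; 603677 ≡ 7 (mod 53); 7·38 ≡ 1, so inverse 38.
N/139 = 230179; 230179 ≡ 134 (mod 139); 134·111 ≡ 1, so inverse 111.
N/101 = 316781; 316781 ≡ 45 (mod 101); 45·9 ≡ 1, so inverse 9.
S ≡ 29·744067·17 + 50·603677·38 + 94·230179·111 + 35·316781·9 = 4015285032.
4015285032 mod 31994881 = 15924907.

15924907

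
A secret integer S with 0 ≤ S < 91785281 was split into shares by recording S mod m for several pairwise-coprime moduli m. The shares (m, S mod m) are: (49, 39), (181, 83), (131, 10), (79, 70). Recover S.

The moduli are pairwise coprime; N = 49·181·131·79 = 91785281.
N/49 = 1873169; 1873169 ≡ 46 (mod 49); 46·16 ≡ 1, so inverse 16.
N/181 = 507101; 507101 ≡ 120 (mod 181); 120·89 ≡ 1, so inverse 89.
N/131 = 700651; 700651 ≡ 63 (mod 131); 63·52 ≡ 1, so inverse 52.
N/79 = 1161839; 1161839 ≡ 65 (mod 79); 65·62 ≡ 1, so inverse 62.
S ≡ 39·1873169·16 + 83·507101·89 + 10·700651·52 + 70·1161839·62 = 10321532323.
10321532323 mod 91785281 = 41580851.

41580851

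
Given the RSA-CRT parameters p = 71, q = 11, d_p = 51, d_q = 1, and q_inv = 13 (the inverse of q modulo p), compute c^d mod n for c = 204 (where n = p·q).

589

m₁ = c^(d_p) mod p: c ≡ 62 (mod 71), and 62^51 mod 71 = 21.
m₂ = c^(d_q) mod q: c ≡ 6 (mod 11), and 6^1 mod 11 = 6.
h = q_inv·(m₁ − m₂) mod p = 13·(21 − 6) mod 71 = 53.
m = m₂ + h·q = 6 + 53·11 = 589.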